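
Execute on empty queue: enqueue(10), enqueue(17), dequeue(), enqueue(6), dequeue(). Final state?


enqueue(10) -> [10]
enqueue(17) -> [10, 17]
dequeue() returns 10 -> [17]
enqueue(6) -> [17, 6]
dequeue() returns 17 -> [6]
Final queue (front to back): [6]


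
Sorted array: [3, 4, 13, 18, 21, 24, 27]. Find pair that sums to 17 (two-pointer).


Two pointers: lo=0, hi=6
Found pair: (4, 13) summing to 17


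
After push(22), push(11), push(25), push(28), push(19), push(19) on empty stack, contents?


push(22) -> [22]
push(11) -> [22, 11]
push(25) -> [22, 11, 25]
push(28) -> [22, 11, 25, 28]
push(19) -> [22, 11, 25, 28, 19]
push(19) -> [22, 11, 25, 28, 19, 19]
Final stack (bottom to top): [22, 11, 25, 28, 19, 19]


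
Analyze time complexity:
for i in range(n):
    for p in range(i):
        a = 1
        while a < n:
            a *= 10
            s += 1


Per nesting level: O(n) * O(n) [triangular over i] * O(log n) = O(n^2 log n)
Complexity: O(n^2 log n)


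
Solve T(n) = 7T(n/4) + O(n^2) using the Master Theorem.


a=7, b=4, c=2. log_4(7)=1.404 < c=2. Case 3: O(n^c) = O(n^2)
Complexity: O(n^2)


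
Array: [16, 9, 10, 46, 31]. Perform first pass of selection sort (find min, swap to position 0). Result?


After one pass: [9, 16, 10, 46, 31]


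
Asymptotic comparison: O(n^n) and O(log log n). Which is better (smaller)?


double-logarithmic grows slower than n^n
O(log log n) is asymptotically smaller; O(n^n) grows faster


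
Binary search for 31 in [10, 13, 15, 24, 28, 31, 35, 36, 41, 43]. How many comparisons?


Search for 31:
[0,9] mid=4 arr[4]=28
[5,9] mid=7 arr[7]=36
[5,6] mid=5 arr[5]=31
Total: 3 comparisons


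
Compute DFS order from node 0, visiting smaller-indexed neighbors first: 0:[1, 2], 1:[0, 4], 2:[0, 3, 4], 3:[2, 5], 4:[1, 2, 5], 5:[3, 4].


DFS stack-based: start with [0]
Visit order: [0, 1, 4, 2, 3, 5]


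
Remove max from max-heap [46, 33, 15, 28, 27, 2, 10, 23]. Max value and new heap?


Max = 46
Replace root with last, heapify down
Resulting heap: [33, 28, 15, 23, 27, 2, 10]


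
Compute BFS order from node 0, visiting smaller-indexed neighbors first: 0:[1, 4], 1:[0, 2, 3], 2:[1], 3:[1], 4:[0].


BFS queue: start with [0]
Visit order: [0, 1, 4, 2, 3]


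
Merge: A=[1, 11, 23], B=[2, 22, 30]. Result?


Compare heads, take smaller each step.
Merged: [1, 2, 11, 22, 23, 30]


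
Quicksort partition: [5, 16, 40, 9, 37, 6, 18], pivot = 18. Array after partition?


Elements <= 18 go left of pivot.
Result: [5, 16, 9, 6, 18, 40, 37], pivot at index 4


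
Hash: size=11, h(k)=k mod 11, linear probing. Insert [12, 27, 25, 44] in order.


Insertions: 12->slot 1; 27->slot 5; 25->slot 3; 44->slot 0
Table: [44, 12, None, 25, None, 27, None, None, None, None, None]


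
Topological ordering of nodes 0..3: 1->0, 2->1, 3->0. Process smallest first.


Kahn's algorithm, process smallest node first
Order: [2, 1, 3, 0]


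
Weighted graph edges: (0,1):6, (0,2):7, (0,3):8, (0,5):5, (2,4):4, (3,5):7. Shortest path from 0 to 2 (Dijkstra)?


Dijkstra from 0:
Distances: {0: 0, 1: 6, 2: 7, 3: 8, 4: 11, 5: 5}
Shortest distance to 2 = 7, path = [0, 2]


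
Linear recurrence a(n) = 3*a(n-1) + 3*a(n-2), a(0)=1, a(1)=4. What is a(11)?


Build bottom-up:
...a(9)=169209, a(10)=641520, a(11)=3*641520+3*169209=2432187


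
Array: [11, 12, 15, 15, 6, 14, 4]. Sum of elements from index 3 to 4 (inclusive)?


Prefix sums: [0, 11, 23, 38, 53, 59, 73, 77]
Sum[3..4] = prefix[5] - prefix[3] = 59 - 38 = 21


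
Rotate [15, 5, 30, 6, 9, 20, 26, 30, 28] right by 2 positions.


Right rotate by 2: [30, 28, 15, 5, 30, 6, 9, 20, 26]


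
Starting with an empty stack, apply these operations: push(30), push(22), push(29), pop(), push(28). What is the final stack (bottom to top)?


push(30) -> [30]
push(22) -> [30, 22]
push(29) -> [30, 22, 29]
pop() returns 29 -> [30, 22]
push(28) -> [30, 22, 28]
Final stack (bottom to top): [30, 22, 28]


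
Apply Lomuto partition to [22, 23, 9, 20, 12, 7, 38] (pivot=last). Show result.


Elements <= 38 go left of pivot.
Result: [22, 23, 9, 20, 12, 7, 38], pivot at index 6


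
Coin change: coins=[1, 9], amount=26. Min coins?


dp[0]=0; dp[i]=1+min(dp[i-c] for c in coins)
...dp[21]=5, dp[22]=6, dp[23]=7, dp[24]=8, dp[25]=9, dp[26]=10
Minimum coins for 26 = 10


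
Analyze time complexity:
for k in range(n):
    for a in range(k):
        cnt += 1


Per nesting level: O(n) * O(n) [triangular over k] = O(n^2)
Complexity: O(n^2)


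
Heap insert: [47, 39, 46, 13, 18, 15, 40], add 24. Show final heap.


Append 24: [47, 39, 46, 13, 18, 15, 40, 24]
Bubble up: swap idx 7(24) with idx 3(13)
Result: [47, 39, 46, 24, 18, 15, 40, 13]


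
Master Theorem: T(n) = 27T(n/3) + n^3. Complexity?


a=27, b=3, c=3. log_3(27)=3 = c=3. Case 2: O(n^c log n) = O(n^3 log n)
Complexity: O(n^3 log n)


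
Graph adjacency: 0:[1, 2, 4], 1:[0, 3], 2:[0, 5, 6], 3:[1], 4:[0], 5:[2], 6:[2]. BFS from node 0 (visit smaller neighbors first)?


BFS queue: start with [0]
Visit order: [0, 1, 2, 4, 3, 5, 6]


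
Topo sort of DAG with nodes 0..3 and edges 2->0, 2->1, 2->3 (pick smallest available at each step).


Kahn's algorithm, process smallest node first
Order: [2, 0, 1, 3]


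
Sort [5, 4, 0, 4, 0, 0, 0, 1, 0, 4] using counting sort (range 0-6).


Count array: [5, 1, 0, 0, 3, 1, 0]
Reconstruct: [0, 0, 0, 0, 0, 1, 4, 4, 4, 5]


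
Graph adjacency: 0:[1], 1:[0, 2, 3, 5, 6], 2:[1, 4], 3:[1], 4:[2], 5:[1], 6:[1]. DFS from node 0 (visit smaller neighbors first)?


DFS stack-based: start with [0]
Visit order: [0, 1, 2, 4, 3, 5, 6]


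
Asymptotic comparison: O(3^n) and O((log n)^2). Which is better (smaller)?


polylogarithmic grows slower than exponential (base 3)
O((log n)^2) is asymptotically smaller; O(3^n) grows faster


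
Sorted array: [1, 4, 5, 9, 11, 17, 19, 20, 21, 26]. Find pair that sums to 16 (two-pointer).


Two pointers: lo=0, hi=9
Found pair: (5, 11) summing to 16


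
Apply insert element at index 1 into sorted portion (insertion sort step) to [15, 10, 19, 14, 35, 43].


After one pass: [10, 15, 19, 14, 35, 43]


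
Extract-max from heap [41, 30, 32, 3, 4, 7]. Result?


Max = 41
Replace root with last, heapify down
Resulting heap: [32, 30, 7, 3, 4]


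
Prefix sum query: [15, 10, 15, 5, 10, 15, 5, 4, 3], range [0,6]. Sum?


Prefix sums: [0, 15, 25, 40, 45, 55, 70, 75, 79, 82]
Sum[0..6] = prefix[7] - prefix[0] = 75 - 0 = 75


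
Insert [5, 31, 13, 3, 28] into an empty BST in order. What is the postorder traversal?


Root = 5; build tree by BST insertion.
Postorder traversal: [3, 28, 13, 31, 5]


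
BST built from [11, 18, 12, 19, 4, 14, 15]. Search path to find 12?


BST root = 11
Search for 12: compare at each node
Path: [11, 18, 12]


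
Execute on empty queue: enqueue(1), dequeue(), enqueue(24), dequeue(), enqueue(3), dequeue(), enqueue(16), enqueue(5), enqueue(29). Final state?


enqueue(1) -> [1]
dequeue() returns 1 -> []
enqueue(24) -> [24]
dequeue() returns 24 -> []
enqueue(3) -> [3]
dequeue() returns 3 -> []
enqueue(16) -> [16]
enqueue(5) -> [16, 5]
enqueue(29) -> [16, 5, 29]
Final queue (front to back): [16, 5, 29]


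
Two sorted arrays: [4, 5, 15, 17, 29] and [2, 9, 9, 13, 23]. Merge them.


Compare heads, take smaller each step.
Merged: [2, 4, 5, 9, 9, 13, 15, 17, 23, 29]


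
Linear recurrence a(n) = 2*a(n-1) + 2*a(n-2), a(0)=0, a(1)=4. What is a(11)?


Build bottom-up:
...a(9)=9792, a(10)=26752, a(11)=2*26752+2*9792=73088


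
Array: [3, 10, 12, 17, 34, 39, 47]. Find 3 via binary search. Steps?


Search for 3:
[0,6] mid=3 arr[3]=17
[0,2] mid=1 arr[1]=10
[0,0] mid=0 arr[0]=3
Total: 3 comparisons


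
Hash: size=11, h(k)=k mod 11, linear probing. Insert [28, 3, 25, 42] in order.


Insertions: 28->slot 6; 3->slot 3; 25->slot 4; 42->slot 9
Table: [None, None, None, 3, 25, None, 28, None, None, 42, None]


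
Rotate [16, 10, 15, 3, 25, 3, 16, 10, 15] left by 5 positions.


Left rotate by 5: [3, 16, 10, 15, 16, 10, 15, 3, 25]


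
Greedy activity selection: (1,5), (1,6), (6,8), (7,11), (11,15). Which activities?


Greedy: pick earliest-ending, then skip overlaps.
Selected (3 activities): [(1, 5), (6, 8), (11, 15)]


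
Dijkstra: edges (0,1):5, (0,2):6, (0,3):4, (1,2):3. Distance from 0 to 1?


Dijkstra from 0:
Distances: {0: 0, 1: 5, 2: 6, 3: 4}
Shortest distance to 1 = 5, path = [0, 1]


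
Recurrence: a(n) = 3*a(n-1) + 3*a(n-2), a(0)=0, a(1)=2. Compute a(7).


Build bottom-up:
...a(5)=342, a(6)=1296, a(7)=3*1296+3*342=4914


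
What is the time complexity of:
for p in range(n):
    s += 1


Per nesting level: O(n) = O(n)
Complexity: O(n)


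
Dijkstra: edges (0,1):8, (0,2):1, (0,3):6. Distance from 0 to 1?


Dijkstra from 0:
Distances: {0: 0, 1: 8, 2: 1, 3: 6}
Shortest distance to 1 = 8, path = [0, 1]


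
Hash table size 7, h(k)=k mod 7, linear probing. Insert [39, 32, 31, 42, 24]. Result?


Insertions: 39->slot 4; 32->slot 5; 31->slot 3; 42->slot 0; 24->slot 6
Table: [42, None, None, 31, 39, 32, 24]


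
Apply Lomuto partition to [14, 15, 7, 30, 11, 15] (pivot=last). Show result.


Elements <= 15 go left of pivot.
Result: [14, 15, 7, 11, 15, 30], pivot at index 4


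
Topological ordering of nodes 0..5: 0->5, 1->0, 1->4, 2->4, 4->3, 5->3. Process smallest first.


Kahn's algorithm, process smallest node first
Order: [1, 0, 2, 4, 5, 3]


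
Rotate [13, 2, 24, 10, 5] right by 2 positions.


Right rotate by 2: [10, 5, 13, 2, 24]


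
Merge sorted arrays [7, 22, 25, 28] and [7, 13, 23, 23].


Compare heads, take smaller each step.
Merged: [7, 7, 13, 22, 23, 23, 25, 28]


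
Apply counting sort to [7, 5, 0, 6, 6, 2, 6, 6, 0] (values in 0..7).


Count array: [2, 0, 1, 0, 0, 1, 4, 1]
Reconstruct: [0, 0, 2, 5, 6, 6, 6, 6, 7]


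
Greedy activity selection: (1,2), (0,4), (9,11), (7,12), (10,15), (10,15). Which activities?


Greedy: pick earliest-ending, then skip overlaps.
Selected (2 activities): [(1, 2), (9, 11)]


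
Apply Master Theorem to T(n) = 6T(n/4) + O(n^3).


a=6, b=4, c=3. log_4(6)=1.292 < c=3. Case 3: O(n^c) = O(n^3)
Complexity: O(n^3)


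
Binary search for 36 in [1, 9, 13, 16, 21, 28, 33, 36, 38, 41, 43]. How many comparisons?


Search for 36:
[0,10] mid=5 arr[5]=28
[6,10] mid=8 arr[8]=38
[6,7] mid=6 arr[6]=33
[7,7] mid=7 arr[7]=36
Total: 4 comparisons


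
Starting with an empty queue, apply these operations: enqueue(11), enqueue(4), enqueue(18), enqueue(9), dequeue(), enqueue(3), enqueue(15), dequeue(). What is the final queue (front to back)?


enqueue(11) -> [11]
enqueue(4) -> [11, 4]
enqueue(18) -> [11, 4, 18]
enqueue(9) -> [11, 4, 18, 9]
dequeue() returns 11 -> [4, 18, 9]
enqueue(3) -> [4, 18, 9, 3]
enqueue(15) -> [4, 18, 9, 3, 15]
dequeue() returns 4 -> [18, 9, 3, 15]
Final queue (front to back): [18, 9, 3, 15]


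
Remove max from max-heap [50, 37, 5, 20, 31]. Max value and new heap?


Max = 50
Replace root with last, heapify down
Resulting heap: [37, 31, 5, 20]


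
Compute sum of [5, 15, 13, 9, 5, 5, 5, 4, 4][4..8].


Prefix sums: [0, 5, 20, 33, 42, 47, 52, 57, 61, 65]
Sum[4..8] = prefix[9] - prefix[4] = 65 - 42 = 23


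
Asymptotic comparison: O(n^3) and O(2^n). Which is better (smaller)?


cubic grows slower than exponential
O(n^3) is asymptotically smaller; O(2^n) grows faster


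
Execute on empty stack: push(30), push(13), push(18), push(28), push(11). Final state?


push(30) -> [30]
push(13) -> [30, 13]
push(18) -> [30, 13, 18]
push(28) -> [30, 13, 18, 28]
push(11) -> [30, 13, 18, 28, 11]
Final stack (bottom to top): [30, 13, 18, 28, 11]


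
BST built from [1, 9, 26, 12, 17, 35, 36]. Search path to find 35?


BST root = 1
Search for 35: compare at each node
Path: [1, 9, 26, 35]


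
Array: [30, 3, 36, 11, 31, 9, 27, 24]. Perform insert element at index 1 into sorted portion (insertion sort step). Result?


After one pass: [3, 30, 36, 11, 31, 9, 27, 24]


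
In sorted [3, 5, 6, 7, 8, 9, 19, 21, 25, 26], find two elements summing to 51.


Two pointers: lo=0, hi=9
Found pair: (25, 26) summing to 51


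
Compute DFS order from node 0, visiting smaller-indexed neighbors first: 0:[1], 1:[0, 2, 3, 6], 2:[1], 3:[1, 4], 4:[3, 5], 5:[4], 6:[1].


DFS stack-based: start with [0]
Visit order: [0, 1, 2, 3, 4, 5, 6]


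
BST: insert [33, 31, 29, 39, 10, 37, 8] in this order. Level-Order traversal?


Root = 33; build tree by BST insertion.
Level-Order traversal: [33, 31, 39, 29, 37, 10, 8]


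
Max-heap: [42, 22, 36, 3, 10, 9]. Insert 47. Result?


Append 47: [42, 22, 36, 3, 10, 9, 47]
Bubble up: swap idx 6(47) with idx 2(36); swap idx 2(47) with idx 0(42)
Result: [47, 22, 42, 3, 10, 9, 36]


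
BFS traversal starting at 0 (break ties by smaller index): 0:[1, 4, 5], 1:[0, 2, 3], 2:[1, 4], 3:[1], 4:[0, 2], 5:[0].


BFS queue: start with [0]
Visit order: [0, 1, 4, 5, 2, 3]


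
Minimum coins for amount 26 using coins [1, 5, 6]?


dp[0]=0; dp[i]=1+min(dp[i-c] for c in coins)
...dp[21]=4, dp[22]=4, dp[23]=4, dp[24]=4, dp[25]=5, dp[26]=5
Minimum coins for 26 = 5


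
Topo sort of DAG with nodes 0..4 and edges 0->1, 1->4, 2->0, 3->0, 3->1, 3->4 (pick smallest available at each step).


Kahn's algorithm, process smallest node first
Order: [2, 3, 0, 1, 4]


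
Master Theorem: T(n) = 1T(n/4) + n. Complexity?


a=1, b=4, c=1. log_4(1)=0 < c=1. Case 3: O(n^c) = O(n)
Complexity: O(n)


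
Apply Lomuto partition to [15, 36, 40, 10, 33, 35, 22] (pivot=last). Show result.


Elements <= 22 go left of pivot.
Result: [15, 10, 22, 36, 33, 35, 40], pivot at index 2


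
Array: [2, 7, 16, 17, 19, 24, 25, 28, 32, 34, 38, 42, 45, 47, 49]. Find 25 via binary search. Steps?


Search for 25:
[0,14] mid=7 arr[7]=28
[0,6] mid=3 arr[3]=17
[4,6] mid=5 arr[5]=24
[6,6] mid=6 arr[6]=25
Total: 4 comparisons


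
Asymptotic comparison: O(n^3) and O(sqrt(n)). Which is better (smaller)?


sublinear grows slower than cubic
O(sqrt(n)) is asymptotically smaller; O(n^3) grows faster


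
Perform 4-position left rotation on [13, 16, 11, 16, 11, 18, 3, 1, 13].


Left rotate by 4: [11, 18, 3, 1, 13, 13, 16, 11, 16]


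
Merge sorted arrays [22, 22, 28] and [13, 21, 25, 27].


Compare heads, take smaller each step.
Merged: [13, 21, 22, 22, 25, 27, 28]


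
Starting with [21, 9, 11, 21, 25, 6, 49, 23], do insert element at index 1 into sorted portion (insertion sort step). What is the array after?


After one pass: [9, 21, 11, 21, 25, 6, 49, 23]


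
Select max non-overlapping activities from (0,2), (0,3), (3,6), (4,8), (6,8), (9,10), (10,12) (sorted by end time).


Greedy: pick earliest-ending, then skip overlaps.
Selected (5 activities): [(0, 2), (3, 6), (6, 8), (9, 10), (10, 12)]


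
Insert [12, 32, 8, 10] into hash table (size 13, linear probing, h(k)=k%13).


Insertions: 12->slot 12; 32->slot 6; 8->slot 8; 10->slot 10
Table: [None, None, None, None, None, None, 32, None, 8, None, 10, None, 12]


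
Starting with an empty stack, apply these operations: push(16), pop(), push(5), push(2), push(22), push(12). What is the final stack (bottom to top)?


push(16) -> [16]
pop() returns 16 -> []
push(5) -> [5]
push(2) -> [5, 2]
push(22) -> [5, 2, 22]
push(12) -> [5, 2, 22, 12]
Final stack (bottom to top): [5, 2, 22, 12]


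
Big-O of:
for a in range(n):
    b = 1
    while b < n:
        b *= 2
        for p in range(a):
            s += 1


Per nesting level: O(n) * O(log n) * O(n) [triangular over a] = O(n^2 log n)
Complexity: O(n^2 log n)


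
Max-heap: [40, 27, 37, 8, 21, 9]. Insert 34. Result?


Append 34: [40, 27, 37, 8, 21, 9, 34]
Bubble up: no swaps needed
Result: [40, 27, 37, 8, 21, 9, 34]


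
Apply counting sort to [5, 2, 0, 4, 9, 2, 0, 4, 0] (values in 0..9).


Count array: [3, 0, 2, 0, 2, 1, 0, 0, 0, 1]
Reconstruct: [0, 0, 0, 2, 2, 4, 4, 5, 9]


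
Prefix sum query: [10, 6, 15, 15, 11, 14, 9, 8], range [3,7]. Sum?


Prefix sums: [0, 10, 16, 31, 46, 57, 71, 80, 88]
Sum[3..7] = prefix[8] - prefix[3] = 88 - 31 = 57


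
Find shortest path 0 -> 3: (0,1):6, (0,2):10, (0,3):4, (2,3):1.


Dijkstra from 0:
Distances: {0: 0, 1: 6, 2: 5, 3: 4}
Shortest distance to 3 = 4, path = [0, 3]


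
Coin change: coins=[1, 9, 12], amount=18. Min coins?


dp[0]=0; dp[i]=1+min(dp[i-c] for c in coins)
...dp[13]=2, dp[14]=3, dp[15]=4, dp[16]=5, dp[17]=6, dp[18]=2
Minimum coins for 18 = 2


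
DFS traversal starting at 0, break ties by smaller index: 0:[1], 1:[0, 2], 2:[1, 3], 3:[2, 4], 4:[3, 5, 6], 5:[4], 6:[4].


DFS stack-based: start with [0]
Visit order: [0, 1, 2, 3, 4, 5, 6]


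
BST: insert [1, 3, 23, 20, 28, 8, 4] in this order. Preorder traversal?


Root = 1; build tree by BST insertion.
Preorder traversal: [1, 3, 23, 20, 8, 4, 28]


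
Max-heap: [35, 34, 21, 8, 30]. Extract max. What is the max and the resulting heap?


Max = 35
Replace root with last, heapify down
Resulting heap: [34, 30, 21, 8]


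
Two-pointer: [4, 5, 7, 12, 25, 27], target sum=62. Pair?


Two pointers: lo=0, hi=5
No pair sums to 62


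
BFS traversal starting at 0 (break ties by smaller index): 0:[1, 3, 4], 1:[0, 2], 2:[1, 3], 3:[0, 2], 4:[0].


BFS queue: start with [0]
Visit order: [0, 1, 3, 4, 2]


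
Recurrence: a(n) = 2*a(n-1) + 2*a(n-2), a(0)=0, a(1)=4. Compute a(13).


Build bottom-up:
...a(11)=73088, a(12)=199680, a(13)=2*199680+2*73088=545536


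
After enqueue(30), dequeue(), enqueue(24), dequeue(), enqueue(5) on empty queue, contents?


enqueue(30) -> [30]
dequeue() returns 30 -> []
enqueue(24) -> [24]
dequeue() returns 24 -> []
enqueue(5) -> [5]
Final queue (front to back): [5]


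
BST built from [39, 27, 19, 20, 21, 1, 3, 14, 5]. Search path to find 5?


BST root = 39
Search for 5: compare at each node
Path: [39, 27, 19, 1, 3, 14, 5]


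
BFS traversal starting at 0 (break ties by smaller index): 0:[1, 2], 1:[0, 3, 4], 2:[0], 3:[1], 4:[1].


BFS queue: start with [0]
Visit order: [0, 1, 2, 3, 4]


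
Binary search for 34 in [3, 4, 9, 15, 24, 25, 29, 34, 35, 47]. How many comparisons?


Search for 34:
[0,9] mid=4 arr[4]=24
[5,9] mid=7 arr[7]=34
Total: 2 comparisons


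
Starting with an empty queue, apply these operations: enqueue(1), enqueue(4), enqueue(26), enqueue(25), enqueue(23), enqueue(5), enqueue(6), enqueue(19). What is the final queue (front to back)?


enqueue(1) -> [1]
enqueue(4) -> [1, 4]
enqueue(26) -> [1, 4, 26]
enqueue(25) -> [1, 4, 26, 25]
enqueue(23) -> [1, 4, 26, 25, 23]
enqueue(5) -> [1, 4, 26, 25, 23, 5]
enqueue(6) -> [1, 4, 26, 25, 23, 5, 6]
enqueue(19) -> [1, 4, 26, 25, 23, 5, 6, 19]
Final queue (front to back): [1, 4, 26, 25, 23, 5, 6, 19]


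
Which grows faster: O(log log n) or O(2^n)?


double-logarithmic grows slower than exponential
O(log log n) is asymptotically smaller; O(2^n) grows faster


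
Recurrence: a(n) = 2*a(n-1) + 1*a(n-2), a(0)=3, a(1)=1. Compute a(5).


Build bottom-up:
...a(3)=11, a(4)=27, a(5)=2*27+1*11=65


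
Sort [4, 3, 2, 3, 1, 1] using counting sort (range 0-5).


Count array: [0, 2, 1, 2, 1, 0]
Reconstruct: [1, 1, 2, 3, 3, 4]


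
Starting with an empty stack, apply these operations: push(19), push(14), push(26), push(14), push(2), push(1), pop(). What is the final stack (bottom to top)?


push(19) -> [19]
push(14) -> [19, 14]
push(26) -> [19, 14, 26]
push(14) -> [19, 14, 26, 14]
push(2) -> [19, 14, 26, 14, 2]
push(1) -> [19, 14, 26, 14, 2, 1]
pop() returns 1 -> [19, 14, 26, 14, 2]
Final stack (bottom to top): [19, 14, 26, 14, 2]


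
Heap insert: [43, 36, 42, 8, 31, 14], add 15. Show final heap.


Append 15: [43, 36, 42, 8, 31, 14, 15]
Bubble up: no swaps needed
Result: [43, 36, 42, 8, 31, 14, 15]


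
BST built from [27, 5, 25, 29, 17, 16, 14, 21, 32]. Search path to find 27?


BST root = 27
Search for 27: compare at each node
Path: [27]


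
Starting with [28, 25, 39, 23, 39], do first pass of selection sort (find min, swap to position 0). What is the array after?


After one pass: [23, 25, 39, 28, 39]


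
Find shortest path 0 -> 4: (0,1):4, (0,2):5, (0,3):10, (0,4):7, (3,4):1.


Dijkstra from 0:
Distances: {0: 0, 1: 4, 2: 5, 3: 8, 4: 7}
Shortest distance to 4 = 7, path = [0, 4]


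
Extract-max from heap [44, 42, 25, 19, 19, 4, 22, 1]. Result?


Max = 44
Replace root with last, heapify down
Resulting heap: [42, 19, 25, 1, 19, 4, 22]


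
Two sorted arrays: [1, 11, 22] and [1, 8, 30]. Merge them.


Compare heads, take smaller each step.
Merged: [1, 1, 8, 11, 22, 30]


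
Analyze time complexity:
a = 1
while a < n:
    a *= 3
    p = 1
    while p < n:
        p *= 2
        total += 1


Per nesting level: O(log n) * O(log n) = O((log n)^2)
Complexity: O((log n)^2)


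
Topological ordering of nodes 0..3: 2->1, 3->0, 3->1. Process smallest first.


Kahn's algorithm, process smallest node first
Order: [2, 3, 0, 1]


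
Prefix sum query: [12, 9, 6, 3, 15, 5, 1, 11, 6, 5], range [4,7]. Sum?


Prefix sums: [0, 12, 21, 27, 30, 45, 50, 51, 62, 68, 73]
Sum[4..7] = prefix[8] - prefix[4] = 62 - 30 = 32


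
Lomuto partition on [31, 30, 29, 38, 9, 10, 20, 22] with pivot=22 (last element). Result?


Elements <= 22 go left of pivot.
Result: [9, 10, 20, 22, 31, 30, 29, 38], pivot at index 3


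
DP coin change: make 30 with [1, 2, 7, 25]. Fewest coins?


dp[0]=0; dp[i]=1+min(dp[i-c] for c in coins)
...dp[25]=1, dp[26]=2, dp[27]=2, dp[28]=3, dp[29]=3, dp[30]=4
Minimum coins for 30 = 4


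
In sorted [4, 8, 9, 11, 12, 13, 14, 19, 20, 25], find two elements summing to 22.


Two pointers: lo=0, hi=9
Found pair: (8, 14) summing to 22


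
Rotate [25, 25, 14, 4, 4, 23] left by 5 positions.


Left rotate by 5: [23, 25, 25, 14, 4, 4]


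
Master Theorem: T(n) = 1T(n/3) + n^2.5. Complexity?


a=1, b=3, c=2.5. log_3(1)=0 < c=2.5. Case 3: O(n^c) = O(n^2.500)
Complexity: O(n^2.500)


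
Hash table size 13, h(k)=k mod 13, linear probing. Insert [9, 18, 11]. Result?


Insertions: 9->slot 9; 18->slot 5; 11->slot 11
Table: [None, None, None, None, None, 18, None, None, None, 9, None, 11, None]


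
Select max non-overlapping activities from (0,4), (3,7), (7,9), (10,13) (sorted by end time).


Greedy: pick earliest-ending, then skip overlaps.
Selected (3 activities): [(0, 4), (7, 9), (10, 13)]


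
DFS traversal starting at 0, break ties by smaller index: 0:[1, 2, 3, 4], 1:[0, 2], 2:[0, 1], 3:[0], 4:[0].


DFS stack-based: start with [0]
Visit order: [0, 1, 2, 3, 4]


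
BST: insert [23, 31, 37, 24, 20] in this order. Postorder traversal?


Root = 23; build tree by BST insertion.
Postorder traversal: [20, 24, 37, 31, 23]


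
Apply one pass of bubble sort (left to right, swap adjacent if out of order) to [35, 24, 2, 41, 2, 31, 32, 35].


After one pass: [24, 2, 35, 2, 31, 32, 35, 41]


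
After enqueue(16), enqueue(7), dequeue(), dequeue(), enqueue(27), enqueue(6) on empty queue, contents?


enqueue(16) -> [16]
enqueue(7) -> [16, 7]
dequeue() returns 16 -> [7]
dequeue() returns 7 -> []
enqueue(27) -> [27]
enqueue(6) -> [27, 6]
Final queue (front to back): [27, 6]


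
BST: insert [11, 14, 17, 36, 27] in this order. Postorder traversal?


Root = 11; build tree by BST insertion.
Postorder traversal: [27, 36, 17, 14, 11]


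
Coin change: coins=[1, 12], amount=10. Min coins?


dp[0]=0; dp[i]=1+min(dp[i-c] for c in coins)
...dp[5]=5, dp[6]=6, dp[7]=7, dp[8]=8, dp[9]=9, dp[10]=10
Minimum coins for 10 = 10


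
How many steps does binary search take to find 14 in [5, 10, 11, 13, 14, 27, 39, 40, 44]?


Search for 14:
[0,8] mid=4 arr[4]=14
Total: 1 comparisons


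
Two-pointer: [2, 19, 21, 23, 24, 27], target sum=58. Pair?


Two pointers: lo=0, hi=5
No pair sums to 58


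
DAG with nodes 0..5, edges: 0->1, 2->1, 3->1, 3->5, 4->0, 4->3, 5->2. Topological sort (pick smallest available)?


Kahn's algorithm, process smallest node first
Order: [4, 0, 3, 5, 2, 1]


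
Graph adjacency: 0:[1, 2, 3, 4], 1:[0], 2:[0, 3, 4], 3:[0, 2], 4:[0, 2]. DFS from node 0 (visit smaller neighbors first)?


DFS stack-based: start with [0]
Visit order: [0, 1, 2, 3, 4]


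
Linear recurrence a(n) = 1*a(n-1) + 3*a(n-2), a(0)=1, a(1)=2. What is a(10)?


Build bottom-up:
...a(8)=725, a(9)=1667, a(10)=1*1667+3*725=3842


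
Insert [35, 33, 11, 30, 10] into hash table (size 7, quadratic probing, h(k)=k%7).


Insertions: 35->slot 0; 33->slot 5; 11->slot 4; 30->slot 2; 10->slot 3
Table: [35, None, 30, 10, 11, 33, None]


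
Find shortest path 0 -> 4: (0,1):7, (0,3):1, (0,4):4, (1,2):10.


Dijkstra from 0:
Distances: {0: 0, 1: 7, 2: 17, 3: 1, 4: 4}
Shortest distance to 4 = 4, path = [0, 4]


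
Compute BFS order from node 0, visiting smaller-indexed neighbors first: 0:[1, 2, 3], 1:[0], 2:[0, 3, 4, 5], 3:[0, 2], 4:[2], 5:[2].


BFS queue: start with [0]
Visit order: [0, 1, 2, 3, 4, 5]


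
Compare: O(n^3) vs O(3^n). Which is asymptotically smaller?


cubic grows slower than exponential (base 3)
O(n^3) is asymptotically smaller; O(3^n) grows faster


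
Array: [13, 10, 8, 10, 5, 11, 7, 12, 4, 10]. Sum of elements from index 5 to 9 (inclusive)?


Prefix sums: [0, 13, 23, 31, 41, 46, 57, 64, 76, 80, 90]
Sum[5..9] = prefix[10] - prefix[5] = 90 - 46 = 44


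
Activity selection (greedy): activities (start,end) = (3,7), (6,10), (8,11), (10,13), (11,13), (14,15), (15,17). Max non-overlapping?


Greedy: pick earliest-ending, then skip overlaps.
Selected (5 activities): [(3, 7), (8, 11), (11, 13), (14, 15), (15, 17)]


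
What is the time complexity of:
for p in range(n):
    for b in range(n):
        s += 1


Per nesting level: O(n) * O(n) = O(n^2)
Complexity: O(n^2)


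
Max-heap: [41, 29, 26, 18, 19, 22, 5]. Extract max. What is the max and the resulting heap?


Max = 41
Replace root with last, heapify down
Resulting heap: [29, 19, 26, 18, 5, 22]


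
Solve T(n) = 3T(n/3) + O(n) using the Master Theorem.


a=3, b=3, c=1. log_3(3)=1 = c=1. Case 2: O(n^c log n) = O(n log n)
Complexity: O(n log n)


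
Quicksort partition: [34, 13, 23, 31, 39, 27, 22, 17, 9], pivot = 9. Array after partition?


Elements <= 9 go left of pivot.
Result: [9, 13, 23, 31, 39, 27, 22, 17, 34], pivot at index 0


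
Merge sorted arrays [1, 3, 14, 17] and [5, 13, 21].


Compare heads, take smaller each step.
Merged: [1, 3, 5, 13, 14, 17, 21]


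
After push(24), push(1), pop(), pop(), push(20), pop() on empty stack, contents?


push(24) -> [24]
push(1) -> [24, 1]
pop() returns 1 -> [24]
pop() returns 24 -> []
push(20) -> [20]
pop() returns 20 -> []
Final stack (bottom to top): []


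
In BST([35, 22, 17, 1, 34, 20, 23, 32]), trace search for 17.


BST root = 35
Search for 17: compare at each node
Path: [35, 22, 17]


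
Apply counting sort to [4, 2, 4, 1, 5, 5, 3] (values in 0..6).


Count array: [0, 1, 1, 1, 2, 2, 0]
Reconstruct: [1, 2, 3, 4, 4, 5, 5]


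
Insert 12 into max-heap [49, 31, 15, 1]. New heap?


Append 12: [49, 31, 15, 1, 12]
Bubble up: no swaps needed
Result: [49, 31, 15, 1, 12]


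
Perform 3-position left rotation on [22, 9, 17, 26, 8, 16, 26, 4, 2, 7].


Left rotate by 3: [26, 8, 16, 26, 4, 2, 7, 22, 9, 17]


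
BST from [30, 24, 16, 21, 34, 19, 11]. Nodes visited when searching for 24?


BST root = 30
Search for 24: compare at each node
Path: [30, 24]


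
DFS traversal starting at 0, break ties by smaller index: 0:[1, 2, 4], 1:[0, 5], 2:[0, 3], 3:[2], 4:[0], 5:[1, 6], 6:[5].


DFS stack-based: start with [0]
Visit order: [0, 1, 5, 6, 2, 3, 4]


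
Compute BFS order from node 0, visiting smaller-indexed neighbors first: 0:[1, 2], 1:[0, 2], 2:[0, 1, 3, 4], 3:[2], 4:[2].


BFS queue: start with [0]
Visit order: [0, 1, 2, 3, 4]


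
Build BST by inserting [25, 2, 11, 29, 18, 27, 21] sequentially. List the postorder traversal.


Root = 25; build tree by BST insertion.
Postorder traversal: [21, 18, 11, 2, 27, 29, 25]


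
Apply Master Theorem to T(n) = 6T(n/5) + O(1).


a=6, b=5, c=0. log_5(6)=1.113 > c=0. Case 1: O(n^log_b(a)) = O(n^1.113)
Complexity: O(n^1.113)


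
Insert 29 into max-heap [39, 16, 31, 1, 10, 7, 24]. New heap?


Append 29: [39, 16, 31, 1, 10, 7, 24, 29]
Bubble up: swap idx 7(29) with idx 3(1); swap idx 3(29) with idx 1(16)
Result: [39, 29, 31, 16, 10, 7, 24, 1]


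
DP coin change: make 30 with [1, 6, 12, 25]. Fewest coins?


dp[0]=0; dp[i]=1+min(dp[i-c] for c in coins)
...dp[25]=1, dp[26]=2, dp[27]=3, dp[28]=4, dp[29]=5, dp[30]=3
Minimum coins for 30 = 3


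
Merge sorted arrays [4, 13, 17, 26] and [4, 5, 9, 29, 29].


Compare heads, take smaller each step.
Merged: [4, 4, 5, 9, 13, 17, 26, 29, 29]


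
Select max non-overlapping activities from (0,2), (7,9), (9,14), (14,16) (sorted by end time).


Greedy: pick earliest-ending, then skip overlaps.
Selected (4 activities): [(0, 2), (7, 9), (9, 14), (14, 16)]


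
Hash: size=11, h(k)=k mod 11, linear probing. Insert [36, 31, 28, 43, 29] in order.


Insertions: 36->slot 3; 31->slot 9; 28->slot 6; 43->slot 10; 29->slot 7
Table: [None, None, None, 36, None, None, 28, 29, None, 31, 43]


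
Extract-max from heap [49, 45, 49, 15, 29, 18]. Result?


Max = 49
Replace root with last, heapify down
Resulting heap: [49, 45, 18, 15, 29]


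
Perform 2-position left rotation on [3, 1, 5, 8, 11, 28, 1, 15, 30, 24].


Left rotate by 2: [5, 8, 11, 28, 1, 15, 30, 24, 3, 1]


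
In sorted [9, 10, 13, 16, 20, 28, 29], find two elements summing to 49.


Two pointers: lo=0, hi=6
Found pair: (20, 29) summing to 49


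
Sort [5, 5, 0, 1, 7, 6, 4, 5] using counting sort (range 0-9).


Count array: [1, 1, 0, 0, 1, 3, 1, 1, 0, 0]
Reconstruct: [0, 1, 4, 5, 5, 5, 6, 7]


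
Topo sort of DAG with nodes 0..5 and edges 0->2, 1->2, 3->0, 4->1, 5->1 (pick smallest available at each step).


Kahn's algorithm, process smallest node first
Order: [3, 0, 4, 5, 1, 2]


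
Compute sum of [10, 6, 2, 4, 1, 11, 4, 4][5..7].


Prefix sums: [0, 10, 16, 18, 22, 23, 34, 38, 42]
Sum[5..7] = prefix[8] - prefix[5] = 42 - 23 = 19


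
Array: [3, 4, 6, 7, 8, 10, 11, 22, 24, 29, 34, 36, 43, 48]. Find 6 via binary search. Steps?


Search for 6:
[0,13] mid=6 arr[6]=11
[0,5] mid=2 arr[2]=6
Total: 2 comparisons


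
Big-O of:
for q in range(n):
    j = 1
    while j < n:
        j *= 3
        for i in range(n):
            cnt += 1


Per nesting level: O(n) * O(log n) * O(n) = O(n^2 log n)
Complexity: O(n^2 log n)


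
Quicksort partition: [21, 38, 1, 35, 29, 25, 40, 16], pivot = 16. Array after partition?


Elements <= 16 go left of pivot.
Result: [1, 16, 21, 35, 29, 25, 40, 38], pivot at index 1


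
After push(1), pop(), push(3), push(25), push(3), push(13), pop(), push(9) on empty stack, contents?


push(1) -> [1]
pop() returns 1 -> []
push(3) -> [3]
push(25) -> [3, 25]
push(3) -> [3, 25, 3]
push(13) -> [3, 25, 3, 13]
pop() returns 13 -> [3, 25, 3]
push(9) -> [3, 25, 3, 9]
Final stack (bottom to top): [3, 25, 3, 9]


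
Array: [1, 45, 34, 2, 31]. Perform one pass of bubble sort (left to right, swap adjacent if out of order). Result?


After one pass: [1, 34, 2, 31, 45]


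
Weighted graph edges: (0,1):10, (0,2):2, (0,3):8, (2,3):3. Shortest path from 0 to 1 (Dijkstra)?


Dijkstra from 0:
Distances: {0: 0, 1: 10, 2: 2, 3: 5}
Shortest distance to 1 = 10, path = [0, 1]


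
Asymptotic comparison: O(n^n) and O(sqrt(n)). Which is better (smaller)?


sublinear grows slower than n^n
O(sqrt(n)) is asymptotically smaller; O(n^n) grows faster


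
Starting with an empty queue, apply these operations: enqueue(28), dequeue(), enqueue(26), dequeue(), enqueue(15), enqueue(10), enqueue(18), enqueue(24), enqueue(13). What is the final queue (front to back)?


enqueue(28) -> [28]
dequeue() returns 28 -> []
enqueue(26) -> [26]
dequeue() returns 26 -> []
enqueue(15) -> [15]
enqueue(10) -> [15, 10]
enqueue(18) -> [15, 10, 18]
enqueue(24) -> [15, 10, 18, 24]
enqueue(13) -> [15, 10, 18, 24, 13]
Final queue (front to back): [15, 10, 18, 24, 13]


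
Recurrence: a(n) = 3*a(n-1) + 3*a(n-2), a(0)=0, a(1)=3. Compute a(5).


Build bottom-up:
...a(3)=36, a(4)=135, a(5)=3*135+3*36=513


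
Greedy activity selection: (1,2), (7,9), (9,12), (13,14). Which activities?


Greedy: pick earliest-ending, then skip overlaps.
Selected (4 activities): [(1, 2), (7, 9), (9, 12), (13, 14)]


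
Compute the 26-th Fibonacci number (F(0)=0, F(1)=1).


F(n)=F(n-1)+F(n-2)
...F(24)=46368, F(25)=75025, F(26)=121393


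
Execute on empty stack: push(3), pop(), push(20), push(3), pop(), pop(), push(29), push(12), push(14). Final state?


push(3) -> [3]
pop() returns 3 -> []
push(20) -> [20]
push(3) -> [20, 3]
pop() returns 3 -> [20]
pop() returns 20 -> []
push(29) -> [29]
push(12) -> [29, 12]
push(14) -> [29, 12, 14]
Final stack (bottom to top): [29, 12, 14]


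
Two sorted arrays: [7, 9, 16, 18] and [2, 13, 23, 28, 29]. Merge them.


Compare heads, take smaller each step.
Merged: [2, 7, 9, 13, 16, 18, 23, 28, 29]


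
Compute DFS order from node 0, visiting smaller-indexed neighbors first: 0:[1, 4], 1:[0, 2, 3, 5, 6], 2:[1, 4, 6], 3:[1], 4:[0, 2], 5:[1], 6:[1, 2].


DFS stack-based: start with [0]
Visit order: [0, 1, 2, 4, 6, 3, 5]


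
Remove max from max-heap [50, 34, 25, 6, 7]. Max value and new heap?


Max = 50
Replace root with last, heapify down
Resulting heap: [34, 7, 25, 6]


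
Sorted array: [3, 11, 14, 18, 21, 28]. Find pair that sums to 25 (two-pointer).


Two pointers: lo=0, hi=5
Found pair: (11, 14) summing to 25


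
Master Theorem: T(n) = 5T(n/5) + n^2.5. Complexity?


a=5, b=5, c=2.5. log_5(5)=1 < c=2.5. Case 3: O(n^c) = O(n^2.500)
Complexity: O(n^2.500)


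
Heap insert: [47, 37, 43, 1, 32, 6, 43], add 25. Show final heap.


Append 25: [47, 37, 43, 1, 32, 6, 43, 25]
Bubble up: swap idx 7(25) with idx 3(1)
Result: [47, 37, 43, 25, 32, 6, 43, 1]


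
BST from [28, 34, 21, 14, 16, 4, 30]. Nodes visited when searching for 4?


BST root = 28
Search for 4: compare at each node
Path: [28, 21, 14, 4]


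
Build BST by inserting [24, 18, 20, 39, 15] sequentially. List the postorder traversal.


Root = 24; build tree by BST insertion.
Postorder traversal: [15, 20, 18, 39, 24]


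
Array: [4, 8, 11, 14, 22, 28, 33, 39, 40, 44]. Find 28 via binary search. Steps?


Search for 28:
[0,9] mid=4 arr[4]=22
[5,9] mid=7 arr[7]=39
[5,6] mid=5 arr[5]=28
Total: 3 comparisons


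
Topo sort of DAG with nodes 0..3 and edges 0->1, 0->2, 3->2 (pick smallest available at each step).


Kahn's algorithm, process smallest node first
Order: [0, 1, 3, 2]


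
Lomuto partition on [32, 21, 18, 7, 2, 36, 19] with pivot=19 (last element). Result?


Elements <= 19 go left of pivot.
Result: [18, 7, 2, 19, 32, 36, 21], pivot at index 3


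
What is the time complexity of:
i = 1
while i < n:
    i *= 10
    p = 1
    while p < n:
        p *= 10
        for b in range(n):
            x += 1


Per nesting level: O(log n) * O(log n) * O(n) = O(n (log n)^2)
Complexity: O(n (log n)^2)


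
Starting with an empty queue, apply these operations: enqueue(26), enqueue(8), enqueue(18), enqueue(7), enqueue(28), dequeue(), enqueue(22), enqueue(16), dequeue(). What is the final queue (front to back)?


enqueue(26) -> [26]
enqueue(8) -> [26, 8]
enqueue(18) -> [26, 8, 18]
enqueue(7) -> [26, 8, 18, 7]
enqueue(28) -> [26, 8, 18, 7, 28]
dequeue() returns 26 -> [8, 18, 7, 28]
enqueue(22) -> [8, 18, 7, 28, 22]
enqueue(16) -> [8, 18, 7, 28, 22, 16]
dequeue() returns 8 -> [18, 7, 28, 22, 16]
Final queue (front to back): [18, 7, 28, 22, 16]


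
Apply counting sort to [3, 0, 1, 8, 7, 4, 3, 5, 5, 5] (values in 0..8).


Count array: [1, 1, 0, 2, 1, 3, 0, 1, 1]
Reconstruct: [0, 1, 3, 3, 4, 5, 5, 5, 7, 8]


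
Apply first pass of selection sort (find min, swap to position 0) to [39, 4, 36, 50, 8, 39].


After one pass: [4, 39, 36, 50, 8, 39]


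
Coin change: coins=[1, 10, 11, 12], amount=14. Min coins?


dp[0]=0; dp[i]=1+min(dp[i-c] for c in coins)
...dp[9]=9, dp[10]=1, dp[11]=1, dp[12]=1, dp[13]=2, dp[14]=3
Minimum coins for 14 = 3


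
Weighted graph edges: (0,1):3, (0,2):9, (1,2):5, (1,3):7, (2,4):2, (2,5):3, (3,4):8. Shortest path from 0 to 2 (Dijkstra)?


Dijkstra from 0:
Distances: {0: 0, 1: 3, 2: 8, 3: 10, 4: 10, 5: 11}
Shortest distance to 2 = 8, path = [0, 1, 2]


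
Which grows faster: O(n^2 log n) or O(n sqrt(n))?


n^1.5 grows slower than n^2 log n
O(n sqrt(n)) is asymptotically smaller; O(n^2 log n) grows faster


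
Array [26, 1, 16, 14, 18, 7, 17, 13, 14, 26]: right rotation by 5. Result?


Right rotate by 5: [7, 17, 13, 14, 26, 26, 1, 16, 14, 18]


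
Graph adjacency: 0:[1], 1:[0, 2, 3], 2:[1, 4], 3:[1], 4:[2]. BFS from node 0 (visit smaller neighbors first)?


BFS queue: start with [0]
Visit order: [0, 1, 2, 3, 4]


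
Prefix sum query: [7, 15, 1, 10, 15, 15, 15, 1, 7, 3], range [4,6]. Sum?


Prefix sums: [0, 7, 22, 23, 33, 48, 63, 78, 79, 86, 89]
Sum[4..6] = prefix[7] - prefix[4] = 78 - 33 = 45


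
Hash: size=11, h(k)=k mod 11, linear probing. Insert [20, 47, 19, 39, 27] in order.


Insertions: 20->slot 9; 47->slot 3; 19->slot 8; 39->slot 6; 27->slot 5
Table: [None, None, None, 47, None, 27, 39, None, 19, 20, None]


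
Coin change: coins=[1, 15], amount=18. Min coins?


dp[0]=0; dp[i]=1+min(dp[i-c] for c in coins)
...dp[13]=13, dp[14]=14, dp[15]=1, dp[16]=2, dp[17]=3, dp[18]=4
Minimum coins for 18 = 4


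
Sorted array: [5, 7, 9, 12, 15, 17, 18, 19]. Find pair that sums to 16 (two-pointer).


Two pointers: lo=0, hi=7
Found pair: (7, 9) summing to 16


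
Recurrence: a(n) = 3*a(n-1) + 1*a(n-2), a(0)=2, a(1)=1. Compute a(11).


Build bottom-up:
...a(9)=20824, a(10)=68777, a(11)=3*68777+1*20824=227155


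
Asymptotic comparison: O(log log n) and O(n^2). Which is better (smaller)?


double-logarithmic grows slower than quadratic
O(log log n) is asymptotically smaller; O(n^2) grows faster


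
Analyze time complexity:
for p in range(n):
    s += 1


Per nesting level: O(n) = O(n)
Complexity: O(n)


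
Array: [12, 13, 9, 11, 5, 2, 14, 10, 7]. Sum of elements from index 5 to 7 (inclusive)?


Prefix sums: [0, 12, 25, 34, 45, 50, 52, 66, 76, 83]
Sum[5..7] = prefix[8] - prefix[5] = 76 - 50 = 26


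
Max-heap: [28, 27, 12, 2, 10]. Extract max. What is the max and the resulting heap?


Max = 28
Replace root with last, heapify down
Resulting heap: [27, 10, 12, 2]


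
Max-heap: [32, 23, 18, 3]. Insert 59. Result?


Append 59: [32, 23, 18, 3, 59]
Bubble up: swap idx 4(59) with idx 1(23); swap idx 1(59) with idx 0(32)
Result: [59, 32, 18, 3, 23]


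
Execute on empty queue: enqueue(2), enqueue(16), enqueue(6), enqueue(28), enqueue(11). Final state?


enqueue(2) -> [2]
enqueue(16) -> [2, 16]
enqueue(6) -> [2, 16, 6]
enqueue(28) -> [2, 16, 6, 28]
enqueue(11) -> [2, 16, 6, 28, 11]
Final queue (front to back): [2, 16, 6, 28, 11]


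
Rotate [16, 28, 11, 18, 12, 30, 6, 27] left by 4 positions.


Left rotate by 4: [12, 30, 6, 27, 16, 28, 11, 18]


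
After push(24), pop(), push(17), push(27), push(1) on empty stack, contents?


push(24) -> [24]
pop() returns 24 -> []
push(17) -> [17]
push(27) -> [17, 27]
push(1) -> [17, 27, 1]
Final stack (bottom to top): [17, 27, 1]
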